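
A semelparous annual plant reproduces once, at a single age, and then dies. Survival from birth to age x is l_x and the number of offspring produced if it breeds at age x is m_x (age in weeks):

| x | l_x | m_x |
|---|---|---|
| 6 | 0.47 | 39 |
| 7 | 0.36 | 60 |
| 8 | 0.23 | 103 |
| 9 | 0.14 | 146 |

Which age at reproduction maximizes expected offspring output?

Expected offspring if breeding at age x = l_x × m_x:
  age 6: 0.47 × 39 = 18.330
  age 7: 0.36 × 60 = 21.600
  age 8: 0.23 × 103 = 23.690
  age 9: 0.14 × 146 = 20.440
Maximum at age 8 (23.690).

8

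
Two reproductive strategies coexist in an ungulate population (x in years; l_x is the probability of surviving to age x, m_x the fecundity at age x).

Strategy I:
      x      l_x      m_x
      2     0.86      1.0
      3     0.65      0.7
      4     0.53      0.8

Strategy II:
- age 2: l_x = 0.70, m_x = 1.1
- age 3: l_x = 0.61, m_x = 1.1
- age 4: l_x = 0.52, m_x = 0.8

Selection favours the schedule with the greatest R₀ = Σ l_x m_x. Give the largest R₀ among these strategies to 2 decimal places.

1.86

Strategy I: R₀ = 0.86×1.0 + 0.65×0.7 + 0.53×0.8 = 1.7390
Strategy II: R₀ = 0.70×1.1 + 0.61×1.1 + 0.52×0.8 = 1.8570
Highest R₀: strategy II with 1.8570.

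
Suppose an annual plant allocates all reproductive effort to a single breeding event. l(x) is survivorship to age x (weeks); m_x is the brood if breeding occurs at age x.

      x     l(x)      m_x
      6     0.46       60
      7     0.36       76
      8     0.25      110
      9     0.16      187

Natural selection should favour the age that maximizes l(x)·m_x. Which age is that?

Expected offspring if breeding at age x = l(x) × m_x:
  age 6: 0.46 × 60 = 27.600
  age 7: 0.36 × 76 = 27.360
  age 8: 0.25 × 110 = 27.500
  age 9: 0.16 × 187 = 29.920
Maximum at age 9 (29.920).

9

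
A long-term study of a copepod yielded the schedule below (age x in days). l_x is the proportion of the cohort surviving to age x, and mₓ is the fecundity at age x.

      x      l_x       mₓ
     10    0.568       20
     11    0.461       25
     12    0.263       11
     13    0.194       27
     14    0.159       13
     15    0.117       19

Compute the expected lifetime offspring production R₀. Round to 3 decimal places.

R₀ = Σ l_x mₓ:
  age 10: 0.568 × 20 = 11.3600
  age 11: 0.461 × 25 = 11.5250
  age 12: 0.263 × 11 = 2.8930
  age 13: 0.194 × 27 = 5.2380
  age 14: 0.159 × 13 = 2.0670
  age 15: 0.117 × 19 = 2.2230
R₀ = 11.3600 + 11.5250 + 2.8930 + 5.2380 + 2.0670 + 2.2230 = 35.3060

35.306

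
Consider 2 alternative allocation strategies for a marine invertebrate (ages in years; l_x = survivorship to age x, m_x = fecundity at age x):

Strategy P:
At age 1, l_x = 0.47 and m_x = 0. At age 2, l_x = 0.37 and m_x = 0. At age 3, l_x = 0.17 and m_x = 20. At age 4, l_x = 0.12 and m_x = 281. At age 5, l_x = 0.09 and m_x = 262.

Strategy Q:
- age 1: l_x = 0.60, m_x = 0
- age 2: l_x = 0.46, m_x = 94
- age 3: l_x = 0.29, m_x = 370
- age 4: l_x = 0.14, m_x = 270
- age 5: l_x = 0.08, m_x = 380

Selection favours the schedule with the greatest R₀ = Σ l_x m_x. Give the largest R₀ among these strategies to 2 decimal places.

218.74

Strategy P: R₀ = 0.47×0 + 0.37×0 + 0.17×20 + 0.12×281 + 0.09×262 = 60.7000
Strategy Q: R₀ = 0.60×0 + 0.46×94 + 0.29×370 + 0.14×270 + 0.08×380 = 218.7400
Highest R₀: strategy Q with 218.7400.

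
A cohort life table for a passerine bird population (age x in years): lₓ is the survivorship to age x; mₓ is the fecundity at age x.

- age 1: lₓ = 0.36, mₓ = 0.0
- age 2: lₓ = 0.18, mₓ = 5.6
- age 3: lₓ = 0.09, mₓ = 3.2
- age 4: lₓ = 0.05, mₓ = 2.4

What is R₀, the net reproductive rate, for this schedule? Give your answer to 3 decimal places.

1.416

R₀ = Σ lₓ mₓ:
  age 1: 0.36 × 0.0 = 0.0000
  age 2: 0.18 × 5.6 = 1.0080
  age 3: 0.09 × 3.2 = 0.2880
  age 4: 0.05 × 2.4 = 0.1200
R₀ = 0.0000 + 1.0080 + 0.2880 + 0.1200 = 1.4160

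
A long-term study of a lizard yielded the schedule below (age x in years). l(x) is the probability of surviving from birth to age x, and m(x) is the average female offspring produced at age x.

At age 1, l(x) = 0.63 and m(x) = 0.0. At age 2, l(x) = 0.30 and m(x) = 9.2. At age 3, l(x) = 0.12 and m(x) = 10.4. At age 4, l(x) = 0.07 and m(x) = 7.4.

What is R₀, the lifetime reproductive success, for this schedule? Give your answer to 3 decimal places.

R₀ = Σ l(x) m(x):
  age 1: 0.63 × 0.0 = 0.0000
  age 2: 0.30 × 9.2 = 2.7600
  age 3: 0.12 × 10.4 = 1.2480
  age 4: 0.07 × 7.4 = 0.5180
R₀ = 0.0000 + 2.7600 + 1.2480 + 0.5180 = 4.5260

4.526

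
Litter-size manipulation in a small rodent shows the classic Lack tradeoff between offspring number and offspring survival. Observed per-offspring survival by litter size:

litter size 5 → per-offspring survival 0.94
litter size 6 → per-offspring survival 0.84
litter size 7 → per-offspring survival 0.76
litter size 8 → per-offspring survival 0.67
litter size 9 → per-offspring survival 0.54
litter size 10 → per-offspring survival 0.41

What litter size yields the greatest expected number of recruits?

Expected recruits = c × s(c):
  c=5: 5 × 0.94 = 4.700
  c=6: 6 × 0.84 = 5.040
  c=7: 7 × 0.76 = 5.320
  c=8: 8 × 0.67 = 5.360
  c=9: 9 × 0.54 = 4.860
  c=10: 10 × 0.41 = 4.100
Maximum at c = 8 (5.360 recruits).

8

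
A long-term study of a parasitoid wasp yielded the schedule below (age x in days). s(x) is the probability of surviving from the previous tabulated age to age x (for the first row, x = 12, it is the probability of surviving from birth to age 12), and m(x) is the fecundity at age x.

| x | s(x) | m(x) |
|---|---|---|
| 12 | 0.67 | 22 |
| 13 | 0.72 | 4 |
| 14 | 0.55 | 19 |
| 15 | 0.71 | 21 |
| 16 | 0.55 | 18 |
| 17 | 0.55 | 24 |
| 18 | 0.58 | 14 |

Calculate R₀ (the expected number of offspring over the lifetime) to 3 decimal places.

29.362

Survivorship from birth: l_x = s_12·s_13·…·s_x.
  l_12 = 0.67000
  l_13 = 0.48240
  l_14 = 0.26532
  l_15 = 0.18838
  l_16 = 0.10361
  l_17 = 0.05698
  l_18 = 0.03305
R₀ = Σ l_x m(x):
  age 12: 0.67000 × 22 = 14.7400
  age 13: 0.48240 × 4 = 1.9296
  age 14: 0.26532 × 19 = 5.0411
  age 15: 0.18838 × 21 = 3.9560
  age 16: 0.10361 × 18 = 1.8650
  age 17: 0.05698 × 24 = 1.3675
  age 18: 0.03305 × 14 = 0.4627
R₀ = 14.7400 + 1.9296 + 5.0411 + 3.9560 + 1.8650 + 1.3675 + 0.4627 = 29.3619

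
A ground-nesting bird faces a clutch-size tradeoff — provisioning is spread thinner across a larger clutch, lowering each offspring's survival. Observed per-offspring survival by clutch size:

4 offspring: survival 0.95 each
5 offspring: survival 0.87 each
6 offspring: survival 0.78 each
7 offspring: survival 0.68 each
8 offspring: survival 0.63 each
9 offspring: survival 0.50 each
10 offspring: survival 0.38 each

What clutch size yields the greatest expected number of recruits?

Expected recruits = c × s(c):
  c=4: 4 × 0.95 = 3.800
  c=5: 5 × 0.87 = 4.350
  c=6: 6 × 0.78 = 4.680
  c=7: 7 × 0.68 = 4.760
  c=8: 8 × 0.63 = 5.040
  c=9: 9 × 0.50 = 4.500
  c=10: 10 × 0.38 = 3.800
Maximum at c = 8 (5.040 recruits).

8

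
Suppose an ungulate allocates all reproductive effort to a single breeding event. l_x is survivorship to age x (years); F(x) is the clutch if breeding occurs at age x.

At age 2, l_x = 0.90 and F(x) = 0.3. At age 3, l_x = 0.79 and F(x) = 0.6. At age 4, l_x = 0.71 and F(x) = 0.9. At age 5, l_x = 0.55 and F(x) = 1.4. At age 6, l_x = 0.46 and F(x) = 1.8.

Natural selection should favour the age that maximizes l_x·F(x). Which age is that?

6

Expected offspring if breeding at age x = l_x × F(x):
  age 2: 0.90 × 0.3 = 0.270
  age 3: 0.79 × 0.6 = 0.474
  age 4: 0.71 × 0.9 = 0.639
  age 5: 0.55 × 1.4 = 0.770
  age 6: 0.46 × 1.8 = 0.828
Maximum at age 6 (0.828).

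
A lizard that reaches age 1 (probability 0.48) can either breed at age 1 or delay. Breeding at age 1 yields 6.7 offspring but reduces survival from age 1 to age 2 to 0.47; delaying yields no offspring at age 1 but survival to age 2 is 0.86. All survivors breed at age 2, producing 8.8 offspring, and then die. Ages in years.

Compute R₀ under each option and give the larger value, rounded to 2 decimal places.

breed at age 1: R₀ = 0.48 × (6.7 + 0.47 × 8.8) = 0.48 × 10.8360 = 5.2013
delay to age 2: R₀ = 0.48 × (0.86 × 8.8) = 0.48 × 7.5680 = 3.6326
Higher: breed at age 1 (5.2013).

5.20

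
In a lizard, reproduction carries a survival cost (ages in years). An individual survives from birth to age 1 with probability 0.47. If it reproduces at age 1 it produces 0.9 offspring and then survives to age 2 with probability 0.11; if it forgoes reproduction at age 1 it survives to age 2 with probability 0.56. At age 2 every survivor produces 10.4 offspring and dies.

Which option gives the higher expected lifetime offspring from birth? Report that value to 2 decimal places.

2.74

breed at age 1: R₀ = 0.47 × (0.9 + 0.11 × 10.4) = 0.47 × 2.0440 = 0.9607
delay to age 2: R₀ = 0.47 × (0.56 × 10.4) = 0.47 × 5.8240 = 2.7373
Higher: delay to age 2 (2.7373).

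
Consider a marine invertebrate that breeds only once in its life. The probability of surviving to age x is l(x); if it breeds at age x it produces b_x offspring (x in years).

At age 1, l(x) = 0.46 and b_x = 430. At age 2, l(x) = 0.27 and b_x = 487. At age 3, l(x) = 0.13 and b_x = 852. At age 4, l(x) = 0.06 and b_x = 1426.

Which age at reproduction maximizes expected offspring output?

1

Expected offspring if breeding at age x = l(x) × b_x:
  age 1: 0.46 × 430 = 197.800
  age 2: 0.27 × 487 = 131.490
  age 3: 0.13 × 852 = 110.760
  age 4: 0.06 × 1426 = 85.560
Maximum at age 1 (197.800).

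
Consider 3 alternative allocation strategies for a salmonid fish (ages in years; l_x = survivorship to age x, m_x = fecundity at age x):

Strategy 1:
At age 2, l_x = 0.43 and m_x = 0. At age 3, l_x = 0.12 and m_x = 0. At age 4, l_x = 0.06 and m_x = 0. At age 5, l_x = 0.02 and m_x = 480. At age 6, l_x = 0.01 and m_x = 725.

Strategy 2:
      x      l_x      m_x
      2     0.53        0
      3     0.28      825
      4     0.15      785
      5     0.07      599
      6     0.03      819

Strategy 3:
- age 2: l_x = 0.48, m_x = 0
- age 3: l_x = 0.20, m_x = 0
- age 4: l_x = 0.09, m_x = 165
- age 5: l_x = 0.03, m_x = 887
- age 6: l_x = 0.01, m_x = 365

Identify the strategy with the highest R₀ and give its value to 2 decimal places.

415.25

Strategy 1: R₀ = 0.43×0 + 0.12×0 + 0.06×0 + 0.02×480 + 0.01×725 = 16.8500
Strategy 2: R₀ = 0.53×0 + 0.28×825 + 0.15×785 + 0.07×599 + 0.03×819 = 415.2500
Strategy 3: R₀ = 0.48×0 + 0.20×0 + 0.09×165 + 0.03×887 + 0.01×365 = 45.1100
Highest R₀: strategy 2 with 415.2500.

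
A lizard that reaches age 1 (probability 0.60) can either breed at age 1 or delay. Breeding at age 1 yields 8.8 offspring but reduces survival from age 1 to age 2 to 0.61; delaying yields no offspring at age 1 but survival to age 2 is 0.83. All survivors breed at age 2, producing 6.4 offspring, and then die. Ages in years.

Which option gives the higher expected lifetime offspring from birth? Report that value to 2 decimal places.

breed at age 1: R₀ = 0.60 × (8.8 + 0.61 × 6.4) = 0.60 × 12.7040 = 7.6224
delay to age 2: R₀ = 0.60 × (0.83 × 6.4) = 0.60 × 5.3120 = 3.1872
Higher: breed at age 1 (7.6224).

7.62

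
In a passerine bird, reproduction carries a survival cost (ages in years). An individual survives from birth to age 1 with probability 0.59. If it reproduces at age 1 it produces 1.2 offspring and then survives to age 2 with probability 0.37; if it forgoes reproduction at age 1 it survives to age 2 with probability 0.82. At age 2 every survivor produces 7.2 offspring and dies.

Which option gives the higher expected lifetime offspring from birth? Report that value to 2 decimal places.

breed at age 1: R₀ = 0.59 × (1.2 + 0.37 × 7.2) = 0.59 × 3.8640 = 2.2798
delay to age 2: R₀ = 0.59 × (0.82 × 7.2) = 0.59 × 5.9040 = 3.4834
Higher: delay to age 2 (3.4834).

3.48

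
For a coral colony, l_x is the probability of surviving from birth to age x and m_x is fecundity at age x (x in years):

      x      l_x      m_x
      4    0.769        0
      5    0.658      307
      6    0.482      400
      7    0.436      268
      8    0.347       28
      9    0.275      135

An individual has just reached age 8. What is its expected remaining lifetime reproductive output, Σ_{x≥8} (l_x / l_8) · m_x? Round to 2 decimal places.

134.99

l_8 = 0.347. Conditional survival from age 8 to x is l_x / l_8.
  x=8: (0.347/0.347) × 28 = 28.0000
  x=9: (0.275/0.347) × 135 = 106.9885
Sum = 28.0000 + 106.9885 = 134.9885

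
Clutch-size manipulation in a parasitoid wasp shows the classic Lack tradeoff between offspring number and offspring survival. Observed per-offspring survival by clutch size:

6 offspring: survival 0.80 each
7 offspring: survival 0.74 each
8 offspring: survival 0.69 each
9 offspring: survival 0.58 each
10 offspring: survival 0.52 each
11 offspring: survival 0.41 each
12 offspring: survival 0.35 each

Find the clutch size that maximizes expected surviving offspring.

8

Expected surviving offspring = c × s(c):
  c=6: 6 × 0.80 = 4.800
  c=7: 7 × 0.74 = 5.180
  c=8: 8 × 0.69 = 5.520
  c=9: 9 × 0.58 = 5.220
  c=10: 10 × 0.52 = 5.200
  c=11: 11 × 0.41 = 4.510
  c=12: 12 × 0.35 = 4.200
Maximum at c = 8 (5.520 surviving offspring).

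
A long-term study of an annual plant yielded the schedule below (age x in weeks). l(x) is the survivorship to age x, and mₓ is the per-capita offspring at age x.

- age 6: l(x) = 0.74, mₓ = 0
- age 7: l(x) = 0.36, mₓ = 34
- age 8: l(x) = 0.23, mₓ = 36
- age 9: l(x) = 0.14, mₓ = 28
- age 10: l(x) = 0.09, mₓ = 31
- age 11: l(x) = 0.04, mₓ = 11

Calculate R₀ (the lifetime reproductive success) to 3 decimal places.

R₀ = Σ l(x) mₓ:
  age 6: 0.74 × 0 = 0.0000
  age 7: 0.36 × 34 = 12.2400
  age 8: 0.23 × 36 = 8.2800
  age 9: 0.14 × 28 = 3.9200
  age 10: 0.09 × 31 = 2.7900
  age 11: 0.04 × 11 = 0.4400
R₀ = 0.0000 + 12.2400 + 8.2800 + 3.9200 + 2.7900 + 0.4400 = 27.6700

27.670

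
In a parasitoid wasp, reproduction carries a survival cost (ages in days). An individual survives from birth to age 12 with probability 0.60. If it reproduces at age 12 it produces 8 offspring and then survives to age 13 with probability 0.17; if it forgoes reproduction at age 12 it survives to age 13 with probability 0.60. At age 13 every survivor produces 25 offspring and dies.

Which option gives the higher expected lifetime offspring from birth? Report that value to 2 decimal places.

9.00

breed at age 12: R₀ = 0.60 × (8 + 0.17 × 25) = 0.60 × 12.2500 = 7.3500
delay to age 13: R₀ = 0.60 × (0.60 × 25) = 0.60 × 15.0000 = 9.0000
Higher: delay to age 13 (9.0000).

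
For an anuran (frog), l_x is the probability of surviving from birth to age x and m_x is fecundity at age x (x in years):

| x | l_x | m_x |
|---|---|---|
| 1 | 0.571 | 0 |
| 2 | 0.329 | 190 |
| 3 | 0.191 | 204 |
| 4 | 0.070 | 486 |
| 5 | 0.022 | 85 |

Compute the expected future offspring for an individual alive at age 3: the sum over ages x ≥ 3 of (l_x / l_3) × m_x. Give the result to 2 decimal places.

l_3 = 0.191. Conditional survival from age 3 to x is l_x / l_3.
  x=3: (0.191/0.191) × 204 = 204.0000
  x=4: (0.070/0.191) × 486 = 178.1152
  x=5: (0.022/0.191) × 85 = 9.7906
Sum = 204.0000 + 178.1152 + 9.7906 = 391.9058

391.91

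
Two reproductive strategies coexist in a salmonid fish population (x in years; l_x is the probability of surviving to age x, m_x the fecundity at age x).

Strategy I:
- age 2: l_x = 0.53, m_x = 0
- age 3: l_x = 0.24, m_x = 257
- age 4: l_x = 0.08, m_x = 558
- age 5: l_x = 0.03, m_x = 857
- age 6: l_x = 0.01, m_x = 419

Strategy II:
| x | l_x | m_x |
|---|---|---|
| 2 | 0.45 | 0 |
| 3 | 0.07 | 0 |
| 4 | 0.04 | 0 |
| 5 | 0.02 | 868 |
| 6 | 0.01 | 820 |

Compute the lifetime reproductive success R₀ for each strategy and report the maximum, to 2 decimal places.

Strategy I: R₀ = 0.53×0 + 0.24×257 + 0.08×558 + 0.03×857 + 0.01×419 = 136.2200
Strategy II: R₀ = 0.45×0 + 0.07×0 + 0.04×0 + 0.02×868 + 0.01×820 = 25.5600
Highest R₀: strategy I with 136.2200.

136.22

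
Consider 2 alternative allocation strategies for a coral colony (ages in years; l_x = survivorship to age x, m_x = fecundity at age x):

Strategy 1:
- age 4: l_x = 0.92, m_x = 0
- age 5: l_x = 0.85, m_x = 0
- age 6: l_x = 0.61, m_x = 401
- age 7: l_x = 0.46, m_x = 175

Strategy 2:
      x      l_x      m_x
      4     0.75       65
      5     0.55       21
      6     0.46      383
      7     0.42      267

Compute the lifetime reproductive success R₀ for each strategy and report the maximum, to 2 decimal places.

348.62

Strategy 1: R₀ = 0.92×0 + 0.85×0 + 0.61×401 + 0.46×175 = 325.1100
Strategy 2: R₀ = 0.75×65 + 0.55×21 + 0.46×383 + 0.42×267 = 348.6200
Highest R₀: strategy 2 with 348.6200.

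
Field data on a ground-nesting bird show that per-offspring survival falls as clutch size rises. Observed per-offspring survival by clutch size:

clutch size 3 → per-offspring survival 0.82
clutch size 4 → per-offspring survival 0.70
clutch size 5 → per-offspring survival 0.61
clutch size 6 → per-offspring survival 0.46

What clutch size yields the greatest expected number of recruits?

Expected recruits = c × s(c):
  c=3: 3 × 0.82 = 2.460
  c=4: 4 × 0.70 = 2.800
  c=5: 5 × 0.61 = 3.050
  c=6: 6 × 0.46 = 2.760
Maximum at c = 5 (3.050 recruits).

5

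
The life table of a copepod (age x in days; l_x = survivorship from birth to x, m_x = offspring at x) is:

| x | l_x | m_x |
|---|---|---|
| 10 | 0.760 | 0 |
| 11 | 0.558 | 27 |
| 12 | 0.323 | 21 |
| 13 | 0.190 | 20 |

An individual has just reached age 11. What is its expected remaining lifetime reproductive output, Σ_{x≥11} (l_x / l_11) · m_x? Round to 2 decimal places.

l_11 = 0.558. Conditional survival from age 11 to x is l_x / l_11.
  x=11: (0.558/0.558) × 27 = 27.0000
  x=12: (0.323/0.558) × 21 = 12.1559
  x=13: (0.190/0.558) × 20 = 6.8100
Sum = 27.0000 + 12.1559 + 6.8100 = 45.9659

45.97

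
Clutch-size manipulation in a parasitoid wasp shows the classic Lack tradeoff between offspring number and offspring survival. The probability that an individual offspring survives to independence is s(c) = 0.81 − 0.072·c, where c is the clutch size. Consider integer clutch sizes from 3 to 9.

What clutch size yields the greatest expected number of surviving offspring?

6

Expected surviving offspring = c × s(c):
  c=3: 3 × 0.594 = 1.782
  c=4: 4 × 0.522 = 2.088
  c=5: 5 × 0.450 = 2.250
  c=6: 6 × 0.378 = 2.268
  c=7: 7 × 0.306 = 2.142
  c=8: 8 × 0.234 = 1.872
  c=9: 9 × 0.162 = 1.458
Maximum at c = 6 (2.268 surviving offspring).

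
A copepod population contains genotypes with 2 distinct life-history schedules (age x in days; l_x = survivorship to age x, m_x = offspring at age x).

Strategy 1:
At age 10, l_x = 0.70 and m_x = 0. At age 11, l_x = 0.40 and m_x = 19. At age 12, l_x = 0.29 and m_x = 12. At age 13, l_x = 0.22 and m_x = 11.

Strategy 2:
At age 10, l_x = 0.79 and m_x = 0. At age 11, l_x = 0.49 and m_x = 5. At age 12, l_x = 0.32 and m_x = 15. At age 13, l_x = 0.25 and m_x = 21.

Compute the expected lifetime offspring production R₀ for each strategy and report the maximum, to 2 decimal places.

13.50

Strategy 1: R₀ = 0.70×0 + 0.40×19 + 0.29×12 + 0.22×11 = 13.5000
Strategy 2: R₀ = 0.79×0 + 0.49×5 + 0.32×15 + 0.25×21 = 12.5000
Highest R₀: strategy 1 with 13.5000.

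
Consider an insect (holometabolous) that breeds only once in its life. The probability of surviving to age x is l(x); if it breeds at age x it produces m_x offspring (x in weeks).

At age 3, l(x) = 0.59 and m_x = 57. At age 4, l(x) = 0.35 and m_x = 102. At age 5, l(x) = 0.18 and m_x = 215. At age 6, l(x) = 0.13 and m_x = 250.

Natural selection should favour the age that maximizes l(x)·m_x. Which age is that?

Expected offspring if breeding at age x = l(x) × m_x:
  age 3: 0.59 × 57 = 33.630
  age 4: 0.35 × 102 = 35.700
  age 5: 0.18 × 215 = 38.700
  age 6: 0.13 × 250 = 32.500
Maximum at age 5 (38.700).

5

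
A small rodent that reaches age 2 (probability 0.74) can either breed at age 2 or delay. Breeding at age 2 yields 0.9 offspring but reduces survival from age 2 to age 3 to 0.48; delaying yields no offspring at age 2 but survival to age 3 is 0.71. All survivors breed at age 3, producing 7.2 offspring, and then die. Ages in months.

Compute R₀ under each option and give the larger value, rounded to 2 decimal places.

breed at age 2: R₀ = 0.74 × (0.9 + 0.48 × 7.2) = 0.74 × 4.3560 = 3.2234
delay to age 3: R₀ = 0.74 × (0.71 × 7.2) = 0.74 × 5.1120 = 3.7829
Higher: delay to age 3 (3.7829).

3.78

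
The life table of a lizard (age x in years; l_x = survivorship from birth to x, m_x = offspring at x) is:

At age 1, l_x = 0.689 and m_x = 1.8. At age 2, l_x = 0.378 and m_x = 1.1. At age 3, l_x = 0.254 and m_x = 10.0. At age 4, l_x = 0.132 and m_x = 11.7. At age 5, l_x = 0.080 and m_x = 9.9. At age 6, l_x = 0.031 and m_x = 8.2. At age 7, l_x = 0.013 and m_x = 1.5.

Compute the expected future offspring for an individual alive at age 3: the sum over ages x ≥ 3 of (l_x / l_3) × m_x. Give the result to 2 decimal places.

l_3 = 0.254. Conditional survival from age 3 to x is l_x / l_3.
  x=3: (0.254/0.254) × 10.0 = 10.0000
  x=4: (0.132/0.254) × 11.7 = 6.0803
  x=5: (0.080/0.254) × 9.9 = 3.1181
  x=6: (0.031/0.254) × 8.2 = 1.0008
  x=7: (0.013/0.254) × 1.5 = 0.0768
Sum = 10.0000 + 6.0803 + 3.1181 + 1.0008 + 0.0768 = 20.2760

20.28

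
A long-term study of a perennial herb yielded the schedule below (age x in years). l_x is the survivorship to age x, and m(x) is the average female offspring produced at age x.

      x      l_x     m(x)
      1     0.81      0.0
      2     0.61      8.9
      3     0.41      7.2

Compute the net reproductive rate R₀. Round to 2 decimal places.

8.38

R₀ = Σ l_x m(x):
  age 1: 0.81 × 0.0 = 0.0000
  age 2: 0.61 × 8.9 = 5.4290
  age 3: 0.41 × 7.2 = 2.9520
R₀ = 0.0000 + 5.4290 + 2.9520 = 8.3810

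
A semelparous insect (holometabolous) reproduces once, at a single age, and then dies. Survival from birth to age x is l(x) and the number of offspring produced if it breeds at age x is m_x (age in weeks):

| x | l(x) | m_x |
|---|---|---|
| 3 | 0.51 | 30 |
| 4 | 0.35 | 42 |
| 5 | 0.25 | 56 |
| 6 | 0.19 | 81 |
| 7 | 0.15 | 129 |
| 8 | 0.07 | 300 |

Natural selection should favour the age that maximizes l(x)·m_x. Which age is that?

Expected offspring if breeding at age x = l(x) × m_x:
  age 3: 0.51 × 30 = 15.300
  age 4: 0.35 × 42 = 14.700
  age 5: 0.25 × 56 = 14.000
  age 6: 0.19 × 81 = 15.390
  age 7: 0.15 × 129 = 19.350
  age 8: 0.07 × 300 = 21.000
Maximum at age 8 (21.000).

8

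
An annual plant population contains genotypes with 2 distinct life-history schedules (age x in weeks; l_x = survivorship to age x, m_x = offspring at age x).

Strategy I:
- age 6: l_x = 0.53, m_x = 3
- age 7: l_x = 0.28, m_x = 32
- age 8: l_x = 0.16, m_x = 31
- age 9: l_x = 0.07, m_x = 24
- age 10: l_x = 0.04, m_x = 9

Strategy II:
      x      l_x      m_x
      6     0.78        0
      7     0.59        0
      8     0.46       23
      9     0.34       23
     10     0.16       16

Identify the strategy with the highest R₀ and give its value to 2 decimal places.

Strategy I: R₀ = 0.53×3 + 0.28×32 + 0.16×31 + 0.07×24 + 0.04×9 = 17.5500
Strategy II: R₀ = 0.78×0 + 0.59×0 + 0.46×23 + 0.34×23 + 0.16×16 = 20.9600
Highest R₀: strategy II with 20.9600.

20.96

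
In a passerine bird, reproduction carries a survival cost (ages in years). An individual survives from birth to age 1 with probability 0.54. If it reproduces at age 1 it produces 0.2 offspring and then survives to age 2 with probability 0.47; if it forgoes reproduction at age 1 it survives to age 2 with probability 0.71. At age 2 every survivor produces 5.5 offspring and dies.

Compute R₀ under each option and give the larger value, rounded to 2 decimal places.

2.11

breed at age 1: R₀ = 0.54 × (0.2 + 0.47 × 5.5) = 0.54 × 2.7850 = 1.5039
delay to age 2: R₀ = 0.54 × (0.71 × 5.5) = 0.54 × 3.9050 = 2.1087
Higher: delay to age 2 (2.1087).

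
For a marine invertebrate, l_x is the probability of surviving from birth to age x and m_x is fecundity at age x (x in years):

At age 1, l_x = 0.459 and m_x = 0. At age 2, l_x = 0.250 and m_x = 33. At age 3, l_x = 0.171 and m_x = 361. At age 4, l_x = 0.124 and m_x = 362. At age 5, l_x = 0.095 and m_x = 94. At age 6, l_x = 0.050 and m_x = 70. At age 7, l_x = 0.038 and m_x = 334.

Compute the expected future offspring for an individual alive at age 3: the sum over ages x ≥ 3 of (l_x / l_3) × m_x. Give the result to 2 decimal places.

770.42

l_3 = 0.171. Conditional survival from age 3 to x is l_x / l_3.
  x=3: (0.171/0.171) × 361 = 361.0000
  x=4: (0.124/0.171) × 362 = 262.5029
  x=5: (0.095/0.171) × 94 = 52.2222
  x=6: (0.050/0.171) × 70 = 20.4678
  x=7: (0.038/0.171) × 334 = 74.2222
Sum = 361.0000 + 262.5029 + 52.2222 + 20.4678 + 74.2222 = 770.4152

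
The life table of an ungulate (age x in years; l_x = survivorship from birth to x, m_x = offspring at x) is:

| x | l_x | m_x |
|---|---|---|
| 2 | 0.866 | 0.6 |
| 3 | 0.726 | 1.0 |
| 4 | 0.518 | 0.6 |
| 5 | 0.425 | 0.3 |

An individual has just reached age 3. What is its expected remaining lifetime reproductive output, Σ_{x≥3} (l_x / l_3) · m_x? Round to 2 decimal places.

1.60

l_3 = 0.726. Conditional survival from age 3 to x is l_x / l_3.
  x=3: (0.726/0.726) × 1.0 = 1.0000
  x=4: (0.518/0.726) × 0.6 = 0.4281
  x=5: (0.425/0.726) × 0.3 = 0.1756
Sum = 1.0000 + 0.4281 + 0.1756 = 1.6037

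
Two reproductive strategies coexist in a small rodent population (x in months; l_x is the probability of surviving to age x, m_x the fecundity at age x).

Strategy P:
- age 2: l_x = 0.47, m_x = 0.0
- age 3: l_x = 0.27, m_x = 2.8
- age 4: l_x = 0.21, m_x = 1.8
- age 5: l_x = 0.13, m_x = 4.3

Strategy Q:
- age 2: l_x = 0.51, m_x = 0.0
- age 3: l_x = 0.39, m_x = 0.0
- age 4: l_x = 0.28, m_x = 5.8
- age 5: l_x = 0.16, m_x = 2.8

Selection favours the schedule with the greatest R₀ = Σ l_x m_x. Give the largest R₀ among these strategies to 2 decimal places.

Strategy P: R₀ = 0.47×0.0 + 0.27×2.8 + 0.21×1.8 + 0.13×4.3 = 1.6930
Strategy Q: R₀ = 0.51×0.0 + 0.39×0.0 + 0.28×5.8 + 0.16×2.8 = 2.0720
Highest R₀: strategy Q with 2.0720.

2.07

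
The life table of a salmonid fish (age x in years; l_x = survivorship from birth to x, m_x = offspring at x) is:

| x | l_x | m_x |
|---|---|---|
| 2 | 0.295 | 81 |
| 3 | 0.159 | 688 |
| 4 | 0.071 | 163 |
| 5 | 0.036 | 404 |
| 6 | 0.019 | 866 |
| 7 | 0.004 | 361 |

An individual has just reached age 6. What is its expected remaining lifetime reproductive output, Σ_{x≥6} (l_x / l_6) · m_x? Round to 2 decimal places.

942.00

l_6 = 0.019. Conditional survival from age 6 to x is l_x / l_6.
  x=6: (0.019/0.019) × 866 = 866.0000
  x=7: (0.004/0.019) × 361 = 76.0000
Sum = 866.0000 + 76.0000 = 942.0000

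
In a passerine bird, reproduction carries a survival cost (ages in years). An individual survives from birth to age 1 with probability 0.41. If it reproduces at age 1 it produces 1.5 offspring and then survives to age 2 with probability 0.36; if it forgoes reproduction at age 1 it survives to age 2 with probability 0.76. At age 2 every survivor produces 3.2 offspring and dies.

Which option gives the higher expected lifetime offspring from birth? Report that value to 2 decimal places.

1.09

breed at age 1: R₀ = 0.41 × (1.5 + 0.36 × 3.2) = 0.41 × 2.6520 = 1.0873
delay to age 2: R₀ = 0.41 × (0.76 × 3.2) = 0.41 × 2.4320 = 0.9971
Higher: breed at age 1 (1.0873).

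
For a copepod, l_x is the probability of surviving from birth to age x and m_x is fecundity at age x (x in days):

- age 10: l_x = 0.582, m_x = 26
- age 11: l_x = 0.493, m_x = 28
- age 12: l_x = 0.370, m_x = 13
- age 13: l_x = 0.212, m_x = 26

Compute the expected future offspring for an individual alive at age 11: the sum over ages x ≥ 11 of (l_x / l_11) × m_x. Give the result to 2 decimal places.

48.94

l_11 = 0.493. Conditional survival from age 11 to x is l_x / l_11.
  x=11: (0.493/0.493) × 28 = 28.0000
  x=12: (0.370/0.493) × 13 = 9.7566
  x=13: (0.212/0.493) × 26 = 11.1805
Sum = 28.0000 + 9.7566 + 11.1805 = 48.9371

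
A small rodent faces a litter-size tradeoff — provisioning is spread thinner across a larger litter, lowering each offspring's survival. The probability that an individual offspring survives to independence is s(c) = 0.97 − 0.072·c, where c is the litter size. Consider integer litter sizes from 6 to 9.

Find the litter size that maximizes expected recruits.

7

Expected recruits = c × s(c):
  c=6: 6 × 0.538 = 3.228
  c=7: 7 × 0.466 = 3.262
  c=8: 8 × 0.394 = 3.152
  c=9: 9 × 0.322 = 2.898
Maximum at c = 7 (3.262 recruits).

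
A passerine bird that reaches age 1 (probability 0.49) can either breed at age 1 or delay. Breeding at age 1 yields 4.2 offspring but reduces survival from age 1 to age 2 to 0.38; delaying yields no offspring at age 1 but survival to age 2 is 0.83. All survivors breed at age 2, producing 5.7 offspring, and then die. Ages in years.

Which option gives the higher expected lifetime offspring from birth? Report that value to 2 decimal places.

breed at age 1: R₀ = 0.49 × (4.2 + 0.38 × 5.7) = 0.49 × 6.3660 = 3.1193
delay to age 2: R₀ = 0.49 × (0.83 × 5.7) = 0.49 × 4.7310 = 2.3182
Higher: breed at age 1 (3.1193).

3.12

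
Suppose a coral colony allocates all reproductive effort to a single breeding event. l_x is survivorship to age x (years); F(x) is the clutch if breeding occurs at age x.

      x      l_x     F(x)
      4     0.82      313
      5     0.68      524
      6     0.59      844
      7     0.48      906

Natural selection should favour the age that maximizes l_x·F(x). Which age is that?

Expected offspring if breeding at age x = l_x × F(x):
  age 4: 0.82 × 313 = 256.660
  age 5: 0.68 × 524 = 356.320
  age 6: 0.59 × 844 = 497.960
  age 7: 0.48 × 906 = 434.880
Maximum at age 6 (497.960).

6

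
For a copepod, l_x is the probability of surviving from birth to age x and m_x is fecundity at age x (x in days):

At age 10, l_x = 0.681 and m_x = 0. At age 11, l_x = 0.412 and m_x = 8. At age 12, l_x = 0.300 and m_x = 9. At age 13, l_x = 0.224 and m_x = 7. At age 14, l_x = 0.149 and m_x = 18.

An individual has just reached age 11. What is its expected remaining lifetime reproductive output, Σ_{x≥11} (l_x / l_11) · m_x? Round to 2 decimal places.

24.87

l_11 = 0.412. Conditional survival from age 11 to x is l_x / l_11.
  x=11: (0.412/0.412) × 8 = 8.0000
  x=12: (0.300/0.412) × 9 = 6.5534
  x=13: (0.224/0.412) × 7 = 3.8058
  x=14: (0.149/0.412) × 18 = 6.5097
Sum = 8.0000 + 6.5534 + 3.8058 + 6.5097 = 24.8689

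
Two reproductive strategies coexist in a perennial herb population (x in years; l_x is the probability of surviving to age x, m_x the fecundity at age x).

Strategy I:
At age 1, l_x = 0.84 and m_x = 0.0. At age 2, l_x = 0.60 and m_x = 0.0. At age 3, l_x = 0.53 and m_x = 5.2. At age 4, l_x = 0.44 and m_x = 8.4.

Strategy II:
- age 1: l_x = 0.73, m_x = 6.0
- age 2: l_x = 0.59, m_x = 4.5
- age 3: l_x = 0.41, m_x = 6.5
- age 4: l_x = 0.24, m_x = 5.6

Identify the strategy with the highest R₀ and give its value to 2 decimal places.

Strategy I: R₀ = 0.84×0.0 + 0.60×0.0 + 0.53×5.2 + 0.44×8.4 = 6.4520
Strategy II: R₀ = 0.73×6.0 + 0.59×4.5 + 0.41×6.5 + 0.24×5.6 = 11.0440
Highest R₀: strategy II with 11.0440.

11.04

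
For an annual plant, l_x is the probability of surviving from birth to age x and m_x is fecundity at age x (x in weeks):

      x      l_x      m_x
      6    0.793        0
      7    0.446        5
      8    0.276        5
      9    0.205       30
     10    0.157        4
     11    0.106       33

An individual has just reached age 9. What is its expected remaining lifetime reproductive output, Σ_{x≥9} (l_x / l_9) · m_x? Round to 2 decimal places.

50.13

l_9 = 0.205. Conditional survival from age 9 to x is l_x / l_9.
  x=9: (0.205/0.205) × 30 = 30.0000
  x=10: (0.157/0.205) × 4 = 3.0634
  x=11: (0.106/0.205) × 33 = 17.0634
Sum = 30.0000 + 3.0634 + 17.0634 = 50.1268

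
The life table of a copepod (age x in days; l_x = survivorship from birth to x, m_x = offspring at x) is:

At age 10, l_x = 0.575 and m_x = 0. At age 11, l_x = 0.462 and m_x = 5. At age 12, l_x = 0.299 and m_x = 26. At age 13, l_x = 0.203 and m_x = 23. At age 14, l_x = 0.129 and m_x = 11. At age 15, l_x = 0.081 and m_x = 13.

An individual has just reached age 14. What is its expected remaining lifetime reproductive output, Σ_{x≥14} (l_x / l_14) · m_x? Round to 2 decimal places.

l_14 = 0.129. Conditional survival from age 14 to x is l_x / l_14.
  x=14: (0.129/0.129) × 11 = 11.0000
  x=15: (0.081/0.129) × 13 = 8.1628
Sum = 11.0000 + 8.1628 = 19.1628

19.16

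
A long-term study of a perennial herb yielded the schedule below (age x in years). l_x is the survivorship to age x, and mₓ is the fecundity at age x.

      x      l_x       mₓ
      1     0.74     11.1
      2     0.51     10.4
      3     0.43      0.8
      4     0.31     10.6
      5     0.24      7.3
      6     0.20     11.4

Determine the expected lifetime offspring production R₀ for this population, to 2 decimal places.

21.18

R₀ = Σ l_x mₓ:
  age 1: 0.74 × 11.1 = 8.2140
  age 2: 0.51 × 10.4 = 5.3040
  age 3: 0.43 × 0.8 = 0.3440
  age 4: 0.31 × 10.6 = 3.2860
  age 5: 0.24 × 7.3 = 1.7520
  age 6: 0.20 × 11.4 = 2.2800
R₀ = 8.2140 + 5.3040 + 0.3440 + 3.2860 + 1.7520 + 2.2800 = 21.1800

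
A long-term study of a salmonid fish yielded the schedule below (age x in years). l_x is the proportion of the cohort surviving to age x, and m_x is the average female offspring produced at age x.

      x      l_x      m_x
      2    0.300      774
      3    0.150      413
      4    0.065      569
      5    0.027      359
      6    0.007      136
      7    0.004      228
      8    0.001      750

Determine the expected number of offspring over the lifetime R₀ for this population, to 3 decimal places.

343.442

R₀ = Σ l_x m_x:
  age 2: 0.300 × 774 = 232.2000
  age 3: 0.150 × 413 = 61.9500
  age 4: 0.065 × 569 = 36.9850
  age 5: 0.027 × 359 = 9.6930
  age 6: 0.007 × 136 = 0.9520
  age 7: 0.004 × 228 = 0.9120
  age 8: 0.001 × 750 = 0.7500
R₀ = 232.2000 + 61.9500 + 36.9850 + 9.6930 + 0.9520 + 0.9120 + 0.7500 = 343.4420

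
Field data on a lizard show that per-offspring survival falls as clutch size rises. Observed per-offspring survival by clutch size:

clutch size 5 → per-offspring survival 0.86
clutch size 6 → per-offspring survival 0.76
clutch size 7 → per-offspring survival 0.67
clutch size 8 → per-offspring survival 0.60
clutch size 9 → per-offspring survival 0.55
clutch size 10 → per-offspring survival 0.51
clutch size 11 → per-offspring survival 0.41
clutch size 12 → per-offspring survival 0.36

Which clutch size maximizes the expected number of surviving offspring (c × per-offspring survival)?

10

Expected surviving offspring = c × s(c):
  c=5: 5 × 0.86 = 4.300
  c=6: 6 × 0.76 = 4.560
  c=7: 7 × 0.67 = 4.690
  c=8: 8 × 0.60 = 4.800
  c=9: 9 × 0.55 = 4.950
  c=10: 10 × 0.51 = 5.100
  c=11: 11 × 0.41 = 4.510
  c=12: 12 × 0.36 = 4.320
Maximum at c = 10 (5.100 surviving offspring).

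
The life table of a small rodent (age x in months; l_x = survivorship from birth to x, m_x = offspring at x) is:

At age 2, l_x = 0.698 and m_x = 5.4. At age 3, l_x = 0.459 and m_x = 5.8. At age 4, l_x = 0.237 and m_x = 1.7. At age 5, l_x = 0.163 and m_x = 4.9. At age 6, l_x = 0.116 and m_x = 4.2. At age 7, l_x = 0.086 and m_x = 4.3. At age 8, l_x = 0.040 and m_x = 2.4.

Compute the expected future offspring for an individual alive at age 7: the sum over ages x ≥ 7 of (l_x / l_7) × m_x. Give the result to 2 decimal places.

5.42

l_7 = 0.086. Conditional survival from age 7 to x is l_x / l_7.
  x=7: (0.086/0.086) × 4.3 = 4.3000
  x=8: (0.040/0.086) × 2.4 = 1.1163
Sum = 4.3000 + 1.1163 = 5.4163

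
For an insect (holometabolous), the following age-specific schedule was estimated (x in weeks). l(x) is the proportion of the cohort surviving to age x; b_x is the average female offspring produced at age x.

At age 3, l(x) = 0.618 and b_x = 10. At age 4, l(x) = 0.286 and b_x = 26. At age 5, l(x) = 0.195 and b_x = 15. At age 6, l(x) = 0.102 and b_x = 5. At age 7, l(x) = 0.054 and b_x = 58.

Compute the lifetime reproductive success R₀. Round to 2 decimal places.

20.18

R₀ = Σ l(x) b_x:
  age 3: 0.618 × 10 = 6.1800
  age 4: 0.286 × 26 = 7.4360
  age 5: 0.195 × 15 = 2.9250
  age 6: 0.102 × 5 = 0.5100
  age 7: 0.054 × 58 = 3.1320
R₀ = 6.1800 + 7.4360 + 2.9250 + 0.5100 + 3.1320 = 20.1830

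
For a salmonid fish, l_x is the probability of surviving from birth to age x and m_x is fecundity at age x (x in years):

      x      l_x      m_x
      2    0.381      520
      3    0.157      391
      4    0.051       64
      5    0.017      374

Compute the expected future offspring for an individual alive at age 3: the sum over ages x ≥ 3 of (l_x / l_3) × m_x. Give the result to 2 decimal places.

l_3 = 0.157. Conditional survival from age 3 to x is l_x / l_3.
  x=3: (0.157/0.157) × 391 = 391.0000
  x=4: (0.051/0.157) × 64 = 20.7898
  x=5: (0.017/0.157) × 374 = 40.4968
Sum = 391.0000 + 20.7898 + 40.4968 = 452.2866

452.29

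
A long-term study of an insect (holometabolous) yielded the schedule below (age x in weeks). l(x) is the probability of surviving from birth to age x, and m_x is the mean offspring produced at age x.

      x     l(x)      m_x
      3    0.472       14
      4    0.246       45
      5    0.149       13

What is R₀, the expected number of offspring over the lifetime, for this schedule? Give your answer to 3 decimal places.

19.615

R₀ = Σ l(x) m_x:
  age 3: 0.472 × 14 = 6.6080
  age 4: 0.246 × 45 = 11.0700
  age 5: 0.149 × 13 = 1.9370
R₀ = 6.6080 + 11.0700 + 1.9370 = 19.6150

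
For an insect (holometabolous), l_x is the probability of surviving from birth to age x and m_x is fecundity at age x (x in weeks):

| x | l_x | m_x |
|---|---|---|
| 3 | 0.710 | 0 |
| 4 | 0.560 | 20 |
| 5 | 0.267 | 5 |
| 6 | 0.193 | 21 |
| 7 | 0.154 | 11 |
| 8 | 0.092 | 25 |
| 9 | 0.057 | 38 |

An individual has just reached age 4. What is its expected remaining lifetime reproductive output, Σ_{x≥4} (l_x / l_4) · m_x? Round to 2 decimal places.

l_4 = 0.560. Conditional survival from age 4 to x is l_x / l_4.
  x=4: (0.560/0.560) × 20 = 20.0000
  x=5: (0.267/0.560) × 5 = 2.3839
  x=6: (0.193/0.560) × 21 = 7.2375
  x=7: (0.154/0.560) × 11 = 3.0250
  x=8: (0.092/0.560) × 25 = 4.1071
  x=9: (0.057/0.560) × 38 = 3.8679
Sum = 20.0000 + 2.3839 + 7.2375 + 3.0250 + 4.1071 + 3.8679 = 40.6214

40.62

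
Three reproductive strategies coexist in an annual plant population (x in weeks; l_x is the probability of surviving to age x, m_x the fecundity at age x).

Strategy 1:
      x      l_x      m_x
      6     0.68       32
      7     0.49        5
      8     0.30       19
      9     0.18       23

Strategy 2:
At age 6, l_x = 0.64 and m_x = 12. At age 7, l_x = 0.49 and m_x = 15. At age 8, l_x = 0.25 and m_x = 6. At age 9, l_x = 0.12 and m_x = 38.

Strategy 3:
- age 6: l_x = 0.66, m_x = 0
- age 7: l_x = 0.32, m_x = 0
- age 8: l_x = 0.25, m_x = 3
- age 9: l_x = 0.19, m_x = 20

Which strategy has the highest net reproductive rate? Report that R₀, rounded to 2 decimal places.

Strategy 1: R₀ = 0.68×32 + 0.49×5 + 0.30×19 + 0.18×23 = 34.0500
Strategy 2: R₀ = 0.64×12 + 0.49×15 + 0.25×6 + 0.12×38 = 21.0900
Strategy 3: R₀ = 0.66×0 + 0.32×0 + 0.25×3 + 0.19×20 = 4.5500
Highest R₀: strategy 1 with 34.0500.

34.05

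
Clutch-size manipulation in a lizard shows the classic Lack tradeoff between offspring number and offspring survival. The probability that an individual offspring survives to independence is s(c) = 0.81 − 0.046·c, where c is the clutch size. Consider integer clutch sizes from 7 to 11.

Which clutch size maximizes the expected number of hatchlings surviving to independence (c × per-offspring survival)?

Expected hatchlings surviving to independence = c × s(c):
  c=7: 7 × 0.488 = 3.416
  c=8: 8 × 0.442 = 3.536
  c=9: 9 × 0.396 = 3.564
  c=10: 10 × 0.350 = 3.500
  c=11: 11 × 0.304 = 3.344
Maximum at c = 9 (3.564 hatchlings surviving to independence).

9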